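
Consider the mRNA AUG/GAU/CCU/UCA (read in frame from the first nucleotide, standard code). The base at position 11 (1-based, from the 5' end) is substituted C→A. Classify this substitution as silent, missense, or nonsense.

Position 11 falls in codon 4: UCA → Ser.
After the substitution the codon is UAA → Stop.
The new codon is a stop codon, so this is a nonsense mutation.

nonsense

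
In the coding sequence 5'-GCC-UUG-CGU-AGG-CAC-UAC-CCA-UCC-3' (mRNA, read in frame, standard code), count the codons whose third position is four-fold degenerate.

4

Codon 1 GCC (Ala): third position 4-fold.
Codon 2 UUG (Leu): third position 2-fold.
Codon 3 CGU (Arg): third position 4-fold.
Codon 4 AGG (Arg): third position 2-fold.
Codon 5 CAC (His): third position 2-fold.
Codon 6 UAC (Tyr): third position 2-fold.
Codon 7 CCA (Pro): third position 4-fold.
Codon 8 UCC (Ser): third position 4-fold.
Four-fold degenerate third positions: 4.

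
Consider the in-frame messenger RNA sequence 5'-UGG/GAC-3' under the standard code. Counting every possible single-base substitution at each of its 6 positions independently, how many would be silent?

1

Codon 1 (UGG, Trp): 0 synonymous substitutions.
Codon 2 (GAC, Asp): 1 synonymous substitution.
Total: 0 + 1 = 1.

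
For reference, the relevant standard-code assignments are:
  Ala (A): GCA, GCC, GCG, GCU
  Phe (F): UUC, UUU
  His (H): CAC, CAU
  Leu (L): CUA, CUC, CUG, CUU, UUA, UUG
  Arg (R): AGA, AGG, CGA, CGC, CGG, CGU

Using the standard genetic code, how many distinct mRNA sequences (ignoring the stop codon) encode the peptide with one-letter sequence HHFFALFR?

4608

His: 2 codons.
His: 2 codons.
Phe: 2 codons.
Phe: 2 codons.
Ala: 4 codons.
Leu: 6 codons.
Phe: 2 codons.
Arg: 6 codons.
2 × 2 × 2 × 2 × 4 × 6 × 2 × 6 = 4608.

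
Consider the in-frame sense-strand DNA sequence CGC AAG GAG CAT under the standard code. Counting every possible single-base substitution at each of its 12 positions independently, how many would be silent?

Codon 1 (CGC, Arg): 3 synonymous substitutions.
Codon 2 (AAG, Lys): 1 synonymous substitution.
Codon 3 (GAG, Glu): 1 synonymous substitution.
Codon 4 (CAT, His): 1 synonymous substitution.
Total: 3 + 1 + 1 + 1 = 6.

6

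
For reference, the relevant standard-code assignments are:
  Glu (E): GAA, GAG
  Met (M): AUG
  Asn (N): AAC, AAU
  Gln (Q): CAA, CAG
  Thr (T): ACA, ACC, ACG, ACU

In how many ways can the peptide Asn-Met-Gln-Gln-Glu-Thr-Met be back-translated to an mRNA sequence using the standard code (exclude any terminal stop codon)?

64

Asn: 2 codons.
Met: 1 codon.
Gln: 2 codons.
Gln: 2 codons.
Glu: 2 codons.
Thr: 4 codons.
Met: 1 codon.
2 × 1 × 2 × 2 × 2 × 4 × 1 = 64.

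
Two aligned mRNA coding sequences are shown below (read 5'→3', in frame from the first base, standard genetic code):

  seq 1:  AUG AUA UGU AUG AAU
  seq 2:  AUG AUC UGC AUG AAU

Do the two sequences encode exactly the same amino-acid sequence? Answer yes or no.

Codon 1: AUG Met / AUG Met — identical.
Codon 2: AUA Ile / AUC Ile — synonymous.
Codon 3: UGU Cys / UGC Cys — synonymous.
Codon 4: AUG Met / AUG Met — identical.
Codon 5: AAU Asn / AAU Asn — identical.
Nonsynonymous differences: 0 → same protein.

yes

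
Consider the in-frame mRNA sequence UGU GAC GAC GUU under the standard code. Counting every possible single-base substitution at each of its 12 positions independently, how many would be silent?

6

Codon 1 (UGU, Cys): 1 synonymous substitution.
Codon 2 (GAC, Asp): 1 synonymous substitution.
Codon 3 (GAC, Asp): 1 synonymous substitution.
Codon 4 (GUU, Val): 3 synonymous substitutions.
Total: 1 + 1 + 1 + 3 = 6.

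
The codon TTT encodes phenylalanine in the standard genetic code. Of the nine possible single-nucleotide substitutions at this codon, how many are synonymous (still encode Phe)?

Position 1: none → 0 synonymous.
Position 2: none → 0 synonymous.
Position 3: TTC → 1 synonymous.
Total: 0 + 0 + 1 = 1.

1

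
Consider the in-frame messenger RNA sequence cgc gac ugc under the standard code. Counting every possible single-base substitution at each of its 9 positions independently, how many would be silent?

Codon 1 (CGC, Arg): 3 synonymous substitutions.
Codon 2 (GAC, Asp): 1 synonymous substitution.
Codon 3 (UGC, Cys): 1 synonymous substitution.
Total: 3 + 1 + 1 = 5.

5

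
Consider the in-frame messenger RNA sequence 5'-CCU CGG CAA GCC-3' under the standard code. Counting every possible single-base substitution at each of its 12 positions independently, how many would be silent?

11

Codon 1 (CCU, Pro): 3 synonymous substitutions.
Codon 2 (CGG, Arg): 4 synonymous substitutions.
Codon 3 (CAA, Gln): 1 synonymous substitution.
Codon 4 (GCC, Ala): 3 synonymous substitutions.
Total: 3 + 4 + 1 + 3 = 11.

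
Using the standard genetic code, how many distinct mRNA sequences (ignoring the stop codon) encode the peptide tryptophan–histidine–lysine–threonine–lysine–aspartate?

64

Trp: 1 codon.
His: 2 codons.
Lys: 2 codons.
Thr: 4 codons.
Lys: 2 codons.
Asp: 2 codons.
1 × 2 × 2 × 4 × 2 × 2 = 64.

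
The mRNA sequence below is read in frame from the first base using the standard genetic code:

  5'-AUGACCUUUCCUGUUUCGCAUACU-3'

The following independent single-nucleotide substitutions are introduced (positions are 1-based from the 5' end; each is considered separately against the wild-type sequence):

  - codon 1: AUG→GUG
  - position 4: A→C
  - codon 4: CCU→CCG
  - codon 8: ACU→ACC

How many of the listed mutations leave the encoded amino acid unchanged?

Codon 1: AUG (Met) → GUG (Val) — missense.
Codon 2: ACC (Thr) → CCC (Pro) — missense.
Codon 4: CCU (Pro) → CCG (Pro) — synonymous.
Codon 8: ACU (Thr) → ACC (Thr) — synonymous.
Synonymous: 2 of 4.

2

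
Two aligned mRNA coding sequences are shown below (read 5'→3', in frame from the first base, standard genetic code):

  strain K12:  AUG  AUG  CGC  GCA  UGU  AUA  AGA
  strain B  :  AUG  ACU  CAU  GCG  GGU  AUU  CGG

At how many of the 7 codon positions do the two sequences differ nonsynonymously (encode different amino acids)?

3

Codon 1: AUG Met / AUG Met — identical.
Codon 2: AUG Met / ACU Thr — nonsynonymous.
Codon 3: CGC Arg / CAU His — nonsynonymous.
Codon 4: GCA Ala / GCG Ala — synonymous.
Codon 5: UGU Cys / GGU Gly — nonsynonymous.
Codon 6: AUA Ile / AUU Ile — synonymous.
Codon 7: AGA Arg / CGG Arg — synonymous.
Nonsynonymous differences: 3.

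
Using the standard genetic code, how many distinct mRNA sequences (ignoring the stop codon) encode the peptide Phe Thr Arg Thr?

192

Phe: 2 codons.
Thr: 4 codons.
Arg: 6 codons.
Thr: 4 codons.
2 × 4 × 6 × 4 = 192.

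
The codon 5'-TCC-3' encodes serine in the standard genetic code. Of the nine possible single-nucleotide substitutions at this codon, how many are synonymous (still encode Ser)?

3

Position 1: none → 0 synonymous.
Position 2: none → 0 synonymous.
Position 3: TCT, TCA, TCG → 3 synonymous.
Total: 0 + 0 + 3 = 3.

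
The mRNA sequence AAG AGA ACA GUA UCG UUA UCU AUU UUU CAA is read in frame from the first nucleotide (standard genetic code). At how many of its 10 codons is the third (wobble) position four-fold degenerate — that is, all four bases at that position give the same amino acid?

4

Codon 1 AAG (Lys): third position 2-fold.
Codon 2 AGA (Arg): third position 2-fold.
Codon 3 ACA (Thr): third position 4-fold.
Codon 4 GUA (Val): third position 4-fold.
Codon 5 UCG (Ser): third position 4-fold.
Codon 6 UUA (Leu): third position 2-fold.
Codon 7 UCU (Ser): third position 4-fold.
Codon 8 AUU (Ile): third position 3-fold.
Codon 9 UUU (Phe): third position 2-fold.
Codon 10 CAA (Gln): third position 2-fold.
Four-fold degenerate third positions: 4.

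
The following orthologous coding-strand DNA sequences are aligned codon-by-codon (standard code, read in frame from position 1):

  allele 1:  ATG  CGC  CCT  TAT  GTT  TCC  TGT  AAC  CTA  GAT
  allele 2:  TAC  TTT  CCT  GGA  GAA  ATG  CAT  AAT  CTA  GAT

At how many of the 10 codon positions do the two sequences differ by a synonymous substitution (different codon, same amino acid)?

1

Codon 1: ATG Met / TAC Tyr — nonsynonymous.
Codon 2: CGC Arg / TTT Phe — nonsynonymous.
Codon 3: CCT Pro / CCT Pro — identical.
Codon 4: TAT Tyr / GGA Gly — nonsynonymous.
Codon 5: GTT Val / GAA Glu — nonsynonymous.
Codon 6: TCC Ser / ATG Met — nonsynonymous.
Codon 7: TGT Cys / CAT His — nonsynonymous.
Codon 8: AAC Asn / AAT Asn — synonymous.
Codon 9: CTA Leu / CTA Leu — identical.
Codon 10: GAT Asp / GAT Asp — identical.
Synonymous differences: 1.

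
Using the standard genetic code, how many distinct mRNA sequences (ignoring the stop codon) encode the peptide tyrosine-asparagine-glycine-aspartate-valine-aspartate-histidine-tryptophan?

512

Tyr: 2 codons.
Asn: 2 codons.
Gly: 4 codons.
Asp: 2 codons.
Val: 4 codons.
Asp: 2 codons.
His: 2 codons.
Trp: 1 codon.
2 × 2 × 4 × 2 × 4 × 2 × 2 × 1 = 512.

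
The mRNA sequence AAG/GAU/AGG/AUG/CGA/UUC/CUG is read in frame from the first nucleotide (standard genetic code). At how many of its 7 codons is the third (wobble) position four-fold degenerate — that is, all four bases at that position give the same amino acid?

2

Codon 1 AAG (Lys): third position 2-fold.
Codon 2 GAU (Asp): third position 2-fold.
Codon 3 AGG (Arg): third position 2-fold.
Codon 4 AUG (Met): third position 1-fold.
Codon 5 CGA (Arg): third position 4-fold.
Codon 6 UUC (Phe): third position 2-fold.
Codon 7 CUG (Leu): third position 4-fold.
Four-fold degenerate third positions: 2.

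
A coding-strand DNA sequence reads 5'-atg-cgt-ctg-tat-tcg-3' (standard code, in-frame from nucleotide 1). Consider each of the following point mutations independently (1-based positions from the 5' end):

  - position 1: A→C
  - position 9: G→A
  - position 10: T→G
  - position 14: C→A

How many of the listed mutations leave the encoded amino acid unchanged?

Codon 1: ATG (Met) → CTG (Leu) — missense.
Codon 3: CTG (Leu) → CTA (Leu) — synonymous.
Codon 4: TAT (Tyr) → GAT (Asp) — missense.
Codon 5: TCG (Ser) → TAG (Stop) — nonsense.
Synonymous: 1 of 4.

1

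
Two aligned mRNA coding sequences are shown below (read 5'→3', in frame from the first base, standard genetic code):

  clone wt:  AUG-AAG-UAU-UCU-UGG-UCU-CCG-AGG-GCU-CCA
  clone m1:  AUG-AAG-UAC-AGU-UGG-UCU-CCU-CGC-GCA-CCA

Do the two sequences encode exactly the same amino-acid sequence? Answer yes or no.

Codon 1: AUG Met / AUG Met — identical.
Codon 2: AAG Lys / AAG Lys — identical.
Codon 3: UAU Tyr / UAC Tyr — synonymous.
Codon 4: UCU Ser / AGU Ser — synonymous.
Codon 5: UGG Trp / UGG Trp — identical.
Codon 6: UCU Ser / UCU Ser — identical.
Codon 7: CCG Pro / CCU Pro — synonymous.
Codon 8: AGG Arg / CGC Arg — synonymous.
Codon 9: GCU Ala / GCA Ala — synonymous.
Codon 10: CCA Pro / CCA Pro — identical.
Nonsynonymous differences: 0 → same protein.

yes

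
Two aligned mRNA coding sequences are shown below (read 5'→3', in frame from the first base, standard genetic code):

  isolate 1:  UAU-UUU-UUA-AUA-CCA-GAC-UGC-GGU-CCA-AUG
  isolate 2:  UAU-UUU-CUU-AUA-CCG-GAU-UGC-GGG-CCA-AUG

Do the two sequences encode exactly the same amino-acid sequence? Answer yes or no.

Codon 1: UAU Tyr / UAU Tyr — identical.
Codon 2: UUU Phe / UUU Phe — identical.
Codon 3: UUA Leu / CUU Leu — synonymous.
Codon 4: AUA Ile / AUA Ile — identical.
Codon 5: CCA Pro / CCG Pro — synonymous.
Codon 6: GAC Asp / GAU Asp — synonymous.
Codon 7: UGC Cys / UGC Cys — identical.
Codon 8: GGU Gly / GGG Gly — synonymous.
Codon 9: CCA Pro / CCA Pro — identical.
Codon 10: AUG Met / AUG Met — identical.
Nonsynonymous differences: 0 → same protein.

yes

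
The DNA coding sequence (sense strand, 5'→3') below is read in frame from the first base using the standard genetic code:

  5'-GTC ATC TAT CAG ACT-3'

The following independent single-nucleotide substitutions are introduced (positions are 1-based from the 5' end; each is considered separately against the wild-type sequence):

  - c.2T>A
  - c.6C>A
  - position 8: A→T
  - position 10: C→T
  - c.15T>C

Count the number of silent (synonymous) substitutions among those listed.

2

Codon 1: GTC (Val) → GAC (Asp) — missense.
Codon 2: ATC (Ile) → ATA (Ile) — synonymous.
Codon 3: TAT (Tyr) → TTT (Phe) — missense.
Codon 4: CAG (Gln) → TAG (Stop) — nonsense.
Codon 5: ACT (Thr) → ACC (Thr) — synonymous.
Synonymous: 2 of 5.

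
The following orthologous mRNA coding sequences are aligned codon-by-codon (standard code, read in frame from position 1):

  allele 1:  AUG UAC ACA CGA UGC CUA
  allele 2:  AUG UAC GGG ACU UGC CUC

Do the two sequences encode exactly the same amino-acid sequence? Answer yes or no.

no

Codon 1: AUG Met / AUG Met — identical.
Codon 2: UAC Tyr / UAC Tyr — identical.
Codon 3: ACA Thr / GGG Gly — nonsynonymous.
Codon 4: CGA Arg / ACU Thr — nonsynonymous.
Codon 5: UGC Cys / UGC Cys — identical.
Codon 6: CUA Leu / CUC Leu — synonymous.
Nonsynonymous differences: 2 → different protein.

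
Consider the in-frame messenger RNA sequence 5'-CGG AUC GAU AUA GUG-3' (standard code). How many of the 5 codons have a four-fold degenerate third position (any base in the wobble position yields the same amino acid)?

Codon 1 CGG (Arg): third position 4-fold.
Codon 2 AUC (Ile): third position 3-fold.
Codon 3 GAU (Asp): third position 2-fold.
Codon 4 AUA (Ile): third position 3-fold.
Codon 5 GUG (Val): third position 4-fold.
Four-fold degenerate third positions: 2.

2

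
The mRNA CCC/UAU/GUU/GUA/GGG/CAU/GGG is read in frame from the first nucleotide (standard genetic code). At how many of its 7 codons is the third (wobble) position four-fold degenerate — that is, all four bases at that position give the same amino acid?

5

Codon 1 CCC (Pro): third position 4-fold.
Codon 2 UAU (Tyr): third position 2-fold.
Codon 3 GUU (Val): third position 4-fold.
Codon 4 GUA (Val): third position 4-fold.
Codon 5 GGG (Gly): third position 4-fold.
Codon 6 CAU (His): third position 2-fold.
Codon 7 GGG (Gly): third position 4-fold.
Four-fold degenerate third positions: 5.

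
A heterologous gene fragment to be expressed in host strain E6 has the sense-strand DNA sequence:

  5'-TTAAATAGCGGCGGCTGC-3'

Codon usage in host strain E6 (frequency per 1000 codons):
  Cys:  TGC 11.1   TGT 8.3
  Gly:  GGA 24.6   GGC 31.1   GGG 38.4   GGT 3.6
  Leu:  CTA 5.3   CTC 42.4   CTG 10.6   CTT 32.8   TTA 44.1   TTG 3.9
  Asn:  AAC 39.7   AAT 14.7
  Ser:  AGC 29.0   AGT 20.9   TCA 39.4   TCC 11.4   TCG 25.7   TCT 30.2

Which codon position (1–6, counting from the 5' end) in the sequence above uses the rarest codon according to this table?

Codon 1 TTA (Leu): 44.1 per 1000.
Codon 2 AAT (Asn): 14.7 per 1000.
Codon 3 AGC (Ser): 29.0 per 1000.
Codon 4 GGC (Gly): 31.1 per 1000.
Codon 5 GGC (Gly): 31.1 per 1000.
Codon 6 TGC (Cys): 11.1 per 1000.
Lowest frequency is 11.1 at codon 6.

6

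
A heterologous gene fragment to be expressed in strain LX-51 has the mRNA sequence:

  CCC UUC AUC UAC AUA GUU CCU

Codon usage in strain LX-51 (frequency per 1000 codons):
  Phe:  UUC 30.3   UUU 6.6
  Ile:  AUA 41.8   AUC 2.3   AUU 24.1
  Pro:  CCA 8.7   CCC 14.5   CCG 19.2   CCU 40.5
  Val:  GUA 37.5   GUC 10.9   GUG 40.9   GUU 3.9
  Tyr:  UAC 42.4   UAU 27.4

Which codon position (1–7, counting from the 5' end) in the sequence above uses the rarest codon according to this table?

3

Codon 1 CCC (Pro): 14.5 per 1000.
Codon 2 UUC (Phe): 30.3 per 1000.
Codon 3 AUC (Ile): 2.3 per 1000.
Codon 4 UAC (Tyr): 42.4 per 1000.
Codon 5 AUA (Ile): 41.8 per 1000.
Codon 6 GUU (Val): 3.9 per 1000.
Codon 7 CCU (Pro): 40.5 per 1000.
Lowest frequency is 2.3 at codon 3.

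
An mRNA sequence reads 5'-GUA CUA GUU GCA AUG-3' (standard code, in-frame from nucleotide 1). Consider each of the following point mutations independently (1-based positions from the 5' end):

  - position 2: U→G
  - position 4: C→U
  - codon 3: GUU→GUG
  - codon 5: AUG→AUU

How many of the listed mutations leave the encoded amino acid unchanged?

Codon 1: GUA (Val) → GGA (Gly) — missense.
Codon 2: CUA (Leu) → UUA (Leu) — synonymous.
Codon 3: GUU (Val) → GUG (Val) — synonymous.
Codon 5: AUG (Met) → AUU (Ile) — missense.
Synonymous: 2 of 4.

2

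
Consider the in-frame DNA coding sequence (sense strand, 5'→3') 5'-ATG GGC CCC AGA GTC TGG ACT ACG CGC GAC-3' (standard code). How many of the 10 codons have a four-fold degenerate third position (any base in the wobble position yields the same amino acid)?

6

Codon 1 ATG (Met): third position 1-fold.
Codon 2 GGC (Gly): third position 4-fold.
Codon 3 CCC (Pro): third position 4-fold.
Codon 4 AGA (Arg): third position 2-fold.
Codon 5 GTC (Val): third position 4-fold.
Codon 6 TGG (Trp): third position 1-fold.
Codon 7 ACT (Thr): third position 4-fold.
Codon 8 ACG (Thr): third position 4-fold.
Codon 9 CGC (Arg): third position 4-fold.
Codon 10 GAC (Asp): third position 2-fold.
Four-fold degenerate third positions: 6.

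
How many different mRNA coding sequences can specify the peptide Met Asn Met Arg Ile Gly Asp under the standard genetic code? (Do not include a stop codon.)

288

Met: 1 codon.
Asn: 2 codons.
Met: 1 codon.
Arg: 6 codons.
Ile: 3 codons.
Gly: 4 codons.
Asp: 2 codons.
1 × 2 × 1 × 6 × 3 × 4 × 2 = 288.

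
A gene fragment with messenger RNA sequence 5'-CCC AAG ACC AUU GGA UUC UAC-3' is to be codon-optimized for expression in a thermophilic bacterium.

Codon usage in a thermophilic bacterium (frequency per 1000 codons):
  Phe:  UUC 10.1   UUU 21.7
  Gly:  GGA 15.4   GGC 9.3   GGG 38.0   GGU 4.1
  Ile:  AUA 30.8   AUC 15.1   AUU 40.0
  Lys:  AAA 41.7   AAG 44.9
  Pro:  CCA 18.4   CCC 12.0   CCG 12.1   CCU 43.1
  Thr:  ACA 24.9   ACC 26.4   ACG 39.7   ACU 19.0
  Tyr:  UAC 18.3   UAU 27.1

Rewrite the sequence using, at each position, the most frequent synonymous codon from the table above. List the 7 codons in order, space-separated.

Codon 1 (Pro): best is CCU at 43.1.
Codon 2 (Lys): best is AAG at 44.9.
Codon 3 (Thr): best is ACG at 39.7.
Codon 4 (Ile): best is AUU at 40.0.
Codon 5 (Gly): best is GGG at 38.0.
Codon 6 (Phe): best is UUU at 21.7.
Codon 7 (Tyr): best is UAU at 27.1.

CCU AAG ACG AUU GGG UUU UAU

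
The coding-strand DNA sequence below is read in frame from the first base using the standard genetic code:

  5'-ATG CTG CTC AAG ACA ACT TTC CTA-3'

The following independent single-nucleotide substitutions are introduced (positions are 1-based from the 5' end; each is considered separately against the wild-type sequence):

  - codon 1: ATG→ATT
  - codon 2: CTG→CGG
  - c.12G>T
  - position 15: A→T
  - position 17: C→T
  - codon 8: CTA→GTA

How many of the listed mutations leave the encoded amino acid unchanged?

1

Codon 1: ATG (Met) → ATT (Ile) — missense.
Codon 2: CTG (Leu) → CGG (Arg) — missense.
Codon 4: AAG (Lys) → AAT (Asn) — missense.
Codon 5: ACA (Thr) → ACT (Thr) — synonymous.
Codon 6: ACT (Thr) → ATT (Ile) — missense.
Codon 8: CTA (Leu) → GTA (Val) — missense.
Synonymous: 1 of 6.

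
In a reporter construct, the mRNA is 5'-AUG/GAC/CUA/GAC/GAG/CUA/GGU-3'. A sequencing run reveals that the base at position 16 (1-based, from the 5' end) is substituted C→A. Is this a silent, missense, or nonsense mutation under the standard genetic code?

missense

Position 16 falls in codon 6: CUA → Leu.
After the substitution the codon is AUA → Ile.
Leu ≠ Ile, so this is a missense mutation.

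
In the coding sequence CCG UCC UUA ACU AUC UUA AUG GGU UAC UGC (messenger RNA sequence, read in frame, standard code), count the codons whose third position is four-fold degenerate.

4

Codon 1 CCG (Pro): third position 4-fold.
Codon 2 UCC (Ser): third position 4-fold.
Codon 3 UUA (Leu): third position 2-fold.
Codon 4 ACU (Thr): third position 4-fold.
Codon 5 AUC (Ile): third position 3-fold.
Codon 6 UUA (Leu): third position 2-fold.
Codon 7 AUG (Met): third position 1-fold.
Codon 8 GGU (Gly): third position 4-fold.
Codon 9 UAC (Tyr): third position 2-fold.
Codon 10 UGC (Cys): third position 2-fold.
Four-fold degenerate third positions: 4.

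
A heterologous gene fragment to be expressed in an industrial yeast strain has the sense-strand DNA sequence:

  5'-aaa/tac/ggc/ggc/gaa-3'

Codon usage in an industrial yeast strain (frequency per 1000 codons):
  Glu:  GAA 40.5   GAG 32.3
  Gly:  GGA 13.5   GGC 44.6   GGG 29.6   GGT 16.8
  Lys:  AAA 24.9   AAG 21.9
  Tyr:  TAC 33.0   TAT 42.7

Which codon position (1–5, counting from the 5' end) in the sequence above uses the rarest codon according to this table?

1

Codon 1 AAA (Lys): 24.9 per 1000.
Codon 2 TAC (Tyr): 33.0 per 1000.
Codon 3 GGC (Gly): 44.6 per 1000.
Codon 4 GGC (Gly): 44.6 per 1000.
Codon 5 GAA (Glu): 40.5 per 1000.
Lowest frequency is 24.9 at codon 1.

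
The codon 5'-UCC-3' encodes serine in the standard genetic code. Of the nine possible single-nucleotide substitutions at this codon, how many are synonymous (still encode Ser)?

3

Position 1: none → 0 synonymous.
Position 2: none → 0 synonymous.
Position 3: UCU, UCA, UCG → 3 synonymous.
Total: 0 + 0 + 3 = 3.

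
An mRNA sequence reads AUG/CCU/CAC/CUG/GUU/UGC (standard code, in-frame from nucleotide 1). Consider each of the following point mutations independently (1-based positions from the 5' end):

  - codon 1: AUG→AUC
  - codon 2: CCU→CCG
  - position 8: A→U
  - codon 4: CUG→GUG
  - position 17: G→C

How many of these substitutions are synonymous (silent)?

1

Codon 1: AUG (Met) → AUC (Ile) — missense.
Codon 2: CCU (Pro) → CCG (Pro) — synonymous.
Codon 3: CAC (His) → CUC (Leu) — missense.
Codon 4: CUG (Leu) → GUG (Val) — missense.
Codon 6: UGC (Cys) → UCC (Ser) — missense.
Synonymous: 1 of 5.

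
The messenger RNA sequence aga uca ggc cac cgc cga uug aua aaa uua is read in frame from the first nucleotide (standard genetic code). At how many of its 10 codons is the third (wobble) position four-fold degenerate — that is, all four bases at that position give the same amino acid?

Codon 1 AGA (Arg): third position 2-fold.
Codon 2 UCA (Ser): third position 4-fold.
Codon 3 GGC (Gly): third position 4-fold.
Codon 4 CAC (His): third position 2-fold.
Codon 5 CGC (Arg): third position 4-fold.
Codon 6 CGA (Arg): third position 4-fold.
Codon 7 UUG (Leu): third position 2-fold.
Codon 8 AUA (Ile): third position 3-fold.
Codon 9 AAA (Lys): third position 2-fold.
Codon 10 UUA (Leu): third position 2-fold.
Four-fold degenerate third positions: 4.

4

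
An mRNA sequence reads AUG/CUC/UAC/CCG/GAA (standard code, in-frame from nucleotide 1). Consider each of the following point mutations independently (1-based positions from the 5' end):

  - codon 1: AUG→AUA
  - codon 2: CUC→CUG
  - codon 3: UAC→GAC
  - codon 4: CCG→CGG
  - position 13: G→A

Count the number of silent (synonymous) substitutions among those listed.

1

Codon 1: AUG (Met) → AUA (Ile) — missense.
Codon 2: CUC (Leu) → CUG (Leu) — synonymous.
Codon 3: UAC (Tyr) → GAC (Asp) — missense.
Codon 4: CCG (Pro) → CGG (Arg) — missense.
Codon 5: GAA (Glu) → AAA (Lys) — missense.
Synonymous: 1 of 5.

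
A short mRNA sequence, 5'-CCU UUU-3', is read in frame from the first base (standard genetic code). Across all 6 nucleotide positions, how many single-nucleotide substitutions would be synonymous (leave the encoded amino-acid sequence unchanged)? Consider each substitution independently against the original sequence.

4

Codon 1 (CCU, Pro): 3 synonymous substitutions.
Codon 2 (UUU, Phe): 1 synonymous substitution.
Total: 3 + 1 = 4.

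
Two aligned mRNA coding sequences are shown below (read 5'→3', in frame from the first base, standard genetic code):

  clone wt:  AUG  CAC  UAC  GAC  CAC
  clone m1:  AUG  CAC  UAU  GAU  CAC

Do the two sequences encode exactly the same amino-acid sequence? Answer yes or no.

yes

Codon 1: AUG Met / AUG Met — identical.
Codon 2: CAC His / CAC His — identical.
Codon 3: UAC Tyr / UAU Tyr — synonymous.
Codon 4: GAC Asp / GAU Asp — synonymous.
Codon 5: CAC His / CAC His — identical.
Nonsynonymous differences: 0 → same protein.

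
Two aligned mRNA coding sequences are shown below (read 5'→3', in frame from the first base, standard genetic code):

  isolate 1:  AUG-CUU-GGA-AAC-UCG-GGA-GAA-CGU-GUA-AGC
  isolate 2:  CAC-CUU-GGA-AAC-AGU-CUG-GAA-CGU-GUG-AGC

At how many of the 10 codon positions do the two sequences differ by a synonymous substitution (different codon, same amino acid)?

2

Codon 1: AUG Met / CAC His — nonsynonymous.
Codon 2: CUU Leu / CUU Leu — identical.
Codon 3: GGA Gly / GGA Gly — identical.
Codon 4: AAC Asn / AAC Asn — identical.
Codon 5: UCG Ser / AGU Ser — synonymous.
Codon 6: GGA Gly / CUG Leu — nonsynonymous.
Codon 7: GAA Glu / GAA Glu — identical.
Codon 8: CGU Arg / CGU Arg — identical.
Codon 9: GUA Val / GUG Val — synonymous.
Codon 10: AGC Ser / AGC Ser — identical.
Synonymous differences: 2.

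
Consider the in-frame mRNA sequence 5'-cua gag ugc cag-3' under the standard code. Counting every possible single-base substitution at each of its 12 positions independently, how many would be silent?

Codon 1 (CUA, Leu): 4 synonymous substitutions.
Codon 2 (GAG, Glu): 1 synonymous substitution.
Codon 3 (UGC, Cys): 1 synonymous substitution.
Codon 4 (CAG, Gln): 1 synonymous substitution.
Total: 4 + 1 + 1 + 1 = 7.

7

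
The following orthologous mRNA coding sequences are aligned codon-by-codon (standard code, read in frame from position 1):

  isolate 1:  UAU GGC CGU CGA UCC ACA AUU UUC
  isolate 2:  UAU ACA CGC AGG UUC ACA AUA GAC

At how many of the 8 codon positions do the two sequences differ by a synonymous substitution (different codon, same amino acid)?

Codon 1: UAU Tyr / UAU Tyr — identical.
Codon 2: GGC Gly / ACA Thr — nonsynonymous.
Codon 3: CGU Arg / CGC Arg — synonymous.
Codon 4: CGA Arg / AGG Arg — synonymous.
Codon 5: UCC Ser / UUC Phe — nonsynonymous.
Codon 6: ACA Thr / ACA Thr — identical.
Codon 7: AUU Ile / AUA Ile — synonymous.
Codon 8: UUC Phe / GAC Asp — nonsynonymous.
Synonymous differences: 3.

3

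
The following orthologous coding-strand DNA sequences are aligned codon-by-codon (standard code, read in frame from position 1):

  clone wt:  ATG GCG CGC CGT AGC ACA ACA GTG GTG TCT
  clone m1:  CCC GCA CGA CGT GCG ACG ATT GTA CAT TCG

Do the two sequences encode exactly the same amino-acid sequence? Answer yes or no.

no

Codon 1: ATG Met / CCC Pro — nonsynonymous.
Codon 2: GCG Ala / GCA Ala — synonymous.
Codon 3: CGC Arg / CGA Arg — synonymous.
Codon 4: CGT Arg / CGT Arg — identical.
Codon 5: AGC Ser / GCG Ala — nonsynonymous.
Codon 6: ACA Thr / ACG Thr — synonymous.
Codon 7: ACA Thr / ATT Ile — nonsynonymous.
Codon 8: GTG Val / GTA Val — synonymous.
Codon 9: GTG Val / CAT His — nonsynonymous.
Codon 10: TCT Ser / TCG Ser — synonymous.
Nonsynonymous differences: 4 → different protein.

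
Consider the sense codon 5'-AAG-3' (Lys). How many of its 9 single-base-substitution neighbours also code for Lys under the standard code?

1

Position 1: none → 0 synonymous.
Position 2: none → 0 synonymous.
Position 3: AAA → 1 synonymous.
Total: 0 + 0 + 1 = 1.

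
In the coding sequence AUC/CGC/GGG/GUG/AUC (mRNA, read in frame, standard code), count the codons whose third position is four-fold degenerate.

Codon 1 AUC (Ile): third position 3-fold.
Codon 2 CGC (Arg): third position 4-fold.
Codon 3 GGG (Gly): third position 4-fold.
Codon 4 GUG (Val): third position 4-fold.
Codon 5 AUC (Ile): third position 3-fold.
Four-fold degenerate third positions: 3.

3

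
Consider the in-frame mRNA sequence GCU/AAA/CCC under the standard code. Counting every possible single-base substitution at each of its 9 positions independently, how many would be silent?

Codon 1 (GCU, Ala): 3 synonymous substitutions.
Codon 2 (AAA, Lys): 1 synonymous substitution.
Codon 3 (CCC, Pro): 3 synonymous substitutions.
Total: 3 + 1 + 3 = 7.

7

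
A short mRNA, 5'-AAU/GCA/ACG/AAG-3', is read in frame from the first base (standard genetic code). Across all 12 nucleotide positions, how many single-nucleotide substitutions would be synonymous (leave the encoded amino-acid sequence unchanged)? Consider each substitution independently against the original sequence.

8

Codon 1 (AAU, Asn): 1 synonymous substitution.
Codon 2 (GCA, Ala): 3 synonymous substitutions.
Codon 3 (ACG, Thr): 3 synonymous substitutions.
Codon 4 (AAG, Lys): 1 synonymous substitution.
Total: 1 + 3 + 3 + 1 = 8.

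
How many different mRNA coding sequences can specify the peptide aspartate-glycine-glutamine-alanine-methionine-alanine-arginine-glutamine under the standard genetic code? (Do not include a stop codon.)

Asp: 2 codons.
Gly: 4 codons.
Gln: 2 codons.
Ala: 4 codons.
Met: 1 codon.
Ala: 4 codons.
Arg: 6 codons.
Gln: 2 codons.
2 × 4 × 2 × 4 × 1 × 4 × 6 × 2 = 3072.

3072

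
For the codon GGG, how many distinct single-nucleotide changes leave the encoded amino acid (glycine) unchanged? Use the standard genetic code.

Position 1: none → 0 synonymous.
Position 2: none → 0 synonymous.
Position 3: GGU, GGC, GGA → 3 synonymous.
Total: 0 + 0 + 3 = 3.

3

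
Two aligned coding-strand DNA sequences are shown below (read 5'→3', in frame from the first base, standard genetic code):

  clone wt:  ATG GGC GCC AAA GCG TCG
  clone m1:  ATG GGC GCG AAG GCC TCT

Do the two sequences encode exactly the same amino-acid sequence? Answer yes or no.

Codon 1: ATG Met / ATG Met — identical.
Codon 2: GGC Gly / GGC Gly — identical.
Codon 3: GCC Ala / GCG Ala — synonymous.
Codon 4: AAA Lys / AAG Lys — synonymous.
Codon 5: GCG Ala / GCC Ala — synonymous.
Codon 6: TCG Ser / TCT Ser — synonymous.
Nonsynonymous differences: 0 → same protein.

yes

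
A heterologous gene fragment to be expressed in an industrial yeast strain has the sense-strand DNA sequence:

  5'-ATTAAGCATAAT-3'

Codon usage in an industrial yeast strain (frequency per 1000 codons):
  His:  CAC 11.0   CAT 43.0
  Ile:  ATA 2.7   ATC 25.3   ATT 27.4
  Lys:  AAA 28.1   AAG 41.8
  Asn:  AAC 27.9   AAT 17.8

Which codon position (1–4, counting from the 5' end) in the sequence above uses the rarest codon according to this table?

4

Codon 1 ATT (Ile): 27.4 per 1000.
Codon 2 AAG (Lys): 41.8 per 1000.
Codon 3 CAT (His): 43.0 per 1000.
Codon 4 AAT (Asn): 17.8 per 1000.
Lowest frequency is 17.8 at codon 4.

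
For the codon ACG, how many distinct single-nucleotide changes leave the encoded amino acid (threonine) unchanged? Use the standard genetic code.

Position 1: none → 0 synonymous.
Position 2: none → 0 synonymous.
Position 3: ACU, ACC, ACA → 3 synonymous.
Total: 0 + 0 + 3 = 3.

3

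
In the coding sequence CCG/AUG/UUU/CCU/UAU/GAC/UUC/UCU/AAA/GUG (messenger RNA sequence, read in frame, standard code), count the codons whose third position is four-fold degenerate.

Codon 1 CCG (Pro): third position 4-fold.
Codon 2 AUG (Met): third position 1-fold.
Codon 3 UUU (Phe): third position 2-fold.
Codon 4 CCU (Pro): third position 4-fold.
Codon 5 UAU (Tyr): third position 2-fold.
Codon 6 GAC (Asp): third position 2-fold.
Codon 7 UUC (Phe): third position 2-fold.
Codon 8 UCU (Ser): third position 4-fold.
Codon 9 AAA (Lys): third position 2-fold.
Codon 10 GUG (Val): third position 4-fold.
Four-fold degenerate third positions: 4.

4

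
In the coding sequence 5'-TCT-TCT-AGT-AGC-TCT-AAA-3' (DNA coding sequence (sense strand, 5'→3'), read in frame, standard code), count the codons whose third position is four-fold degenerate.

Codon 1 TCT (Ser): third position 4-fold.
Codon 2 TCT (Ser): third position 4-fold.
Codon 3 AGT (Ser): third position 2-fold.
Codon 4 AGC (Ser): third position 2-fold.
Codon 5 TCT (Ser): third position 4-fold.
Codon 6 AAA (Lys): third position 2-fold.
Four-fold degenerate third positions: 3.

3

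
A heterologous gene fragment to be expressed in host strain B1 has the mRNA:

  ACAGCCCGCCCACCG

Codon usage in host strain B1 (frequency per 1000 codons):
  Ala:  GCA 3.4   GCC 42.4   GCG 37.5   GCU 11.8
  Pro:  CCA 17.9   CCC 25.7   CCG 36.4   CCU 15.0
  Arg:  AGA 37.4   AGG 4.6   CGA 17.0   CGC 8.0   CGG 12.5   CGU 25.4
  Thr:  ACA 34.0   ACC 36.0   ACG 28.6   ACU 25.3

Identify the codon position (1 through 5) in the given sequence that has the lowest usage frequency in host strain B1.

3

Codon 1 ACA (Thr): 34.0 per 1000.
Codon 2 GCC (Ala): 42.4 per 1000.
Codon 3 CGC (Arg): 8.0 per 1000.
Codon 4 CCA (Pro): 17.9 per 1000.
Codon 5 CCG (Pro): 36.4 per 1000.
Lowest frequency is 8.0 at codon 3.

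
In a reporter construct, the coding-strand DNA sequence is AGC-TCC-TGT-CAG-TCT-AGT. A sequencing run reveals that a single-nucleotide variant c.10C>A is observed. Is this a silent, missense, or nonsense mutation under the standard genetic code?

Position 10 falls in codon 4: CAG → Gln.
After the substitution the codon is AAG → Lys.
Gln ≠ Lys, so this is a missense mutation.

missense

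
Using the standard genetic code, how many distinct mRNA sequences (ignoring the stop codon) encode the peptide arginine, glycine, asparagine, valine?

192

Arg: 6 codons.
Gly: 4 codons.
Asn: 2 codons.
Val: 4 codons.
6 × 4 × 2 × 4 = 192.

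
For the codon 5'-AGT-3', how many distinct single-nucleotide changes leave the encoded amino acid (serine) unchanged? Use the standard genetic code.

1

Position 1: none → 0 synonymous.
Position 2: none → 0 synonymous.
Position 3: AGC → 1 synonymous.
Total: 0 + 0 + 1 = 1.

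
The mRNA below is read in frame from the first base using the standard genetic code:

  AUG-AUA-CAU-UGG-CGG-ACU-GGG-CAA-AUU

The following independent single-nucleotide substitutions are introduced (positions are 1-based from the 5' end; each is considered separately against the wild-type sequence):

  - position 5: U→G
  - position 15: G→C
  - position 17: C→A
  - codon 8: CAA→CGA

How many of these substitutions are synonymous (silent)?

1

Codon 2: AUA (Ile) → AGA (Arg) — missense.
Codon 5: CGG (Arg) → CGC (Arg) — synonymous.
Codon 6: ACU (Thr) → AAU (Asn) — missense.
Codon 8: CAA (Gln) → CGA (Arg) — missense.
Synonymous: 1 of 4.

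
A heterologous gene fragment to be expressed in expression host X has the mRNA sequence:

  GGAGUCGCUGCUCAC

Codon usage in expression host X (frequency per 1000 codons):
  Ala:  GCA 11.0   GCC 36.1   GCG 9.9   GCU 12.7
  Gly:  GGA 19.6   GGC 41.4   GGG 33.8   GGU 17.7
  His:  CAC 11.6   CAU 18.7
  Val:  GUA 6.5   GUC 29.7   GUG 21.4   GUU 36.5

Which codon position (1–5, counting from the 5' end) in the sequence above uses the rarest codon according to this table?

5

Codon 1 GGA (Gly): 19.6 per 1000.
Codon 2 GUC (Val): 29.7 per 1000.
Codon 3 GCU (Ala): 12.7 per 1000.
Codon 4 GCU (Ala): 12.7 per 1000.
Codon 5 CAC (His): 11.6 per 1000.
Lowest frequency is 11.6 at codon 5.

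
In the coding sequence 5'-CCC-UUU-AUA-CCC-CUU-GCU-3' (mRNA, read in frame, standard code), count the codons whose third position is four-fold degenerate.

Codon 1 CCC (Pro): third position 4-fold.
Codon 2 UUU (Phe): third position 2-fold.
Codon 3 AUA (Ile): third position 3-fold.
Codon 4 CCC (Pro): third position 4-fold.
Codon 5 CUU (Leu): third position 4-fold.
Codon 6 GCU (Ala): third position 4-fold.
Four-fold degenerate third positions: 4.

4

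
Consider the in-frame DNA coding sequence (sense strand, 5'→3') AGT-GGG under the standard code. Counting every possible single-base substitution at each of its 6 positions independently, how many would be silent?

4

Codon 1 (AGT, Ser): 1 synonymous substitution.
Codon 2 (GGG, Gly): 3 synonymous substitutions.
Total: 1 + 3 = 4.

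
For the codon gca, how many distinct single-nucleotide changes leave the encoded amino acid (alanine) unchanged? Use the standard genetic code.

Position 1: none → 0 synonymous.
Position 2: none → 0 synonymous.
Position 3: GCU, GCC, GCG → 3 synonymous.
Total: 0 + 0 + 3 = 3.

3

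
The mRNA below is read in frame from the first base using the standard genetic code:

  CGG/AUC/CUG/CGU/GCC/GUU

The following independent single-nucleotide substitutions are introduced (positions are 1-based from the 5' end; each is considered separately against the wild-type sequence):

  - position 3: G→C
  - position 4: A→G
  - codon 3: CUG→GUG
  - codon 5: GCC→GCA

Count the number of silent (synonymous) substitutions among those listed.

2

Codon 1: CGG (Arg) → CGC (Arg) — synonymous.
Codon 2: AUC (Ile) → GUC (Val) — missense.
Codon 3: CUG (Leu) → GUG (Val) — missense.
Codon 5: GCC (Ala) → GCA (Ala) — synonymous.
Synonymous: 2 of 4.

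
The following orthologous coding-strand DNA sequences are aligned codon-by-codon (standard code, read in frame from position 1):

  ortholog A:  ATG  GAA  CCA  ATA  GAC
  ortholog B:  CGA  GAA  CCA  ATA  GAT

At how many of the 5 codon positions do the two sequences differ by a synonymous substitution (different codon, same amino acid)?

1

Codon 1: ATG Met / CGA Arg — nonsynonymous.
Codon 2: GAA Glu / GAA Glu — identical.
Codon 3: CCA Pro / CCA Pro — identical.
Codon 4: ATA Ile / ATA Ile — identical.
Codon 5: GAC Asp / GAT Asp — synonymous.
Synonymous differences: 1.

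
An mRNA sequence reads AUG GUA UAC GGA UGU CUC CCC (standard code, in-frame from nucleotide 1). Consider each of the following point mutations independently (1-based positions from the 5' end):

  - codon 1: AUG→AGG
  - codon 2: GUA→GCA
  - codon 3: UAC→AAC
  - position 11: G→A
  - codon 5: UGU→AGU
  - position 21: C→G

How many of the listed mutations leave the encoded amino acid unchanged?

1

Codon 1: AUG (Met) → AGG (Arg) — missense.
Codon 2: GUA (Val) → GCA (Ala) — missense.
Codon 3: UAC (Tyr) → AAC (Asn) — missense.
Codon 4: GGA (Gly) → GAA (Glu) — missense.
Codon 5: UGU (Cys) → AGU (Ser) — missense.
Codon 7: CCC (Pro) → CCG (Pro) — synonymous.
Synonymous: 1 of 6.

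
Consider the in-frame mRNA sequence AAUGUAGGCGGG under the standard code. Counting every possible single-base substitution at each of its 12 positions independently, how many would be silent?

Codon 1 (AAU, Asn): 1 synonymous substitution.
Codon 2 (GUA, Val): 3 synonymous substitutions.
Codon 3 (GGC, Gly): 3 synonymous substitutions.
Codon 4 (GGG, Gly): 3 synonymous substitutions.
Total: 1 + 3 + 3 + 3 = 10.

10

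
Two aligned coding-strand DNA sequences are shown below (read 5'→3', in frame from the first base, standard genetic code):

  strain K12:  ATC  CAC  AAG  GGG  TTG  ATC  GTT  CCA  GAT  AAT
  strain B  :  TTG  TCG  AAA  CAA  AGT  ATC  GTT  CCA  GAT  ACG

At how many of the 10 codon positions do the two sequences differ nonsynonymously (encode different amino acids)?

5

Codon 1: ATC Ile / TTG Leu — nonsynonymous.
Codon 2: CAC His / TCG Ser — nonsynonymous.
Codon 3: AAG Lys / AAA Lys — synonymous.
Codon 4: GGG Gly / CAA Gln — nonsynonymous.
Codon 5: TTG Leu / AGT Ser — nonsynonymous.
Codon 6: ATC Ile / ATC Ile — identical.
Codon 7: GTT Val / GTT Val — identical.
Codon 8: CCA Pro / CCA Pro — identical.
Codon 9: GAT Asp / GAT Asp — identical.
Codon 10: AAT Asn / ACG Thr — nonsynonymous.
Nonsynonymous differences: 5.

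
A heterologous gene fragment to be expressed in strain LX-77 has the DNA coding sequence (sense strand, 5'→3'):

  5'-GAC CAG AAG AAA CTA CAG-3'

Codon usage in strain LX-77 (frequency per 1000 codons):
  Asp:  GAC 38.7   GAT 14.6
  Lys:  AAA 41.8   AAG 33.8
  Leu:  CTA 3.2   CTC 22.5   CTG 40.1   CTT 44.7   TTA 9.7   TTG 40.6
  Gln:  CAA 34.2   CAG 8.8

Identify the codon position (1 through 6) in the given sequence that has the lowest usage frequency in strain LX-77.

5

Codon 1 GAC (Asp): 38.7 per 1000.
Codon 2 CAG (Gln): 8.8 per 1000.
Codon 3 AAG (Lys): 33.8 per 1000.
Codon 4 AAA (Lys): 41.8 per 1000.
Codon 5 CTA (Leu): 3.2 per 1000.
Codon 6 CAG (Gln): 8.8 per 1000.
Lowest frequency is 3.2 at codon 5.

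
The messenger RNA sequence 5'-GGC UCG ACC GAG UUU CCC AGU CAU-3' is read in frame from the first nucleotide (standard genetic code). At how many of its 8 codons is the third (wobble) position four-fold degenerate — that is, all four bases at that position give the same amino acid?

Codon 1 GGC (Gly): third position 4-fold.
Codon 2 UCG (Ser): third position 4-fold.
Codon 3 ACC (Thr): third position 4-fold.
Codon 4 GAG (Glu): third position 2-fold.
Codon 5 UUU (Phe): third position 2-fold.
Codon 6 CCC (Pro): third position 4-fold.
Codon 7 AGU (Ser): third position 2-fold.
Codon 8 CAU (His): third position 2-fold.
Four-fold degenerate third positions: 4.

4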